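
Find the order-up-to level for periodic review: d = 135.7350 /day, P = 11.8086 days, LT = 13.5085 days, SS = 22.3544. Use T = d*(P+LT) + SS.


P + LT = 25.3171
d*(P+LT) = 135.7350 * 25.3171 = 3436.4166
T = 3436.4166 + 22.3544 = 3458.7710

3458.7710 units


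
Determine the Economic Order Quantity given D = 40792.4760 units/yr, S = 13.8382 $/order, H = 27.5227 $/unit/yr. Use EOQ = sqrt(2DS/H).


2*D*S = 2 * 40792.4760 * 13.8382 = 1128988.8828
2*D*S/H = 41020.2808
EOQ = sqrt(41020.2808) = 202.5346

202.5346 units


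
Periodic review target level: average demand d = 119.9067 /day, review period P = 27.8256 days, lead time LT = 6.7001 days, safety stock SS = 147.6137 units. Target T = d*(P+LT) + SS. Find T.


P + LT = 34.5257
d*(P+LT) = 119.9067 * 34.5257 = 4139.8628
T = 4139.8628 + 147.6137 = 4287.4765

4287.4765 units


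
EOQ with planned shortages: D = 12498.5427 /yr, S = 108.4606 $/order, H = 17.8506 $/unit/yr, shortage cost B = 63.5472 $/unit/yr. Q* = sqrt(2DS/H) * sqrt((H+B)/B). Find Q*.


sqrt(2DS/H) = 389.7214
sqrt((H+B)/B) = 1.1318
Q* = 389.7214 * 1.1318 = 441.0750

441.0750 units


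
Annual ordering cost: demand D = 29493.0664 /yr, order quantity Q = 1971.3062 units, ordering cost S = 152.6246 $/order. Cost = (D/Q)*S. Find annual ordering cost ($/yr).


Number of orders = D/Q = 14.9612
Cost = 14.9612 * 152.6246 = 2283.4441

2283.4441 $/yr


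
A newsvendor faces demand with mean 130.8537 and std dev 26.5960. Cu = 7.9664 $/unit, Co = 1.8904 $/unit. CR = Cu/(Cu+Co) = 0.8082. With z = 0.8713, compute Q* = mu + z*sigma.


CR = Cu/(Cu+Co) = 7.9664/(7.9664+1.8904) = 0.8082
z = 0.8713
Q* = 130.8537 + 0.8713 * 26.5960 = 154.0268

154.0268 units


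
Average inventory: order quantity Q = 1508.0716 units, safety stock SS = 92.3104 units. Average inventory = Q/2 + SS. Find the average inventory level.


Q/2 = 754.0358
Avg = 754.0358 + 92.3104 = 846.3462

846.3462 units


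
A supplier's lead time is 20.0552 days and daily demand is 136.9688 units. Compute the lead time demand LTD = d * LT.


LTD = 136.9688 * 20.0552 = 2746.9367

2746.9367 units


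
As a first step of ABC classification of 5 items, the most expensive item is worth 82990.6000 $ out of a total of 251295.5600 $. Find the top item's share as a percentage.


Top item = 82990.6000
Total = 251295.5600
Percentage = 82990.6000 / 251295.5600 * 100 = 33.0251

33.0251%


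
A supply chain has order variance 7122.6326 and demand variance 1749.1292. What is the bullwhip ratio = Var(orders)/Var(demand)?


BW = 7122.6326 / 1749.1292 = 4.0721

4.0721


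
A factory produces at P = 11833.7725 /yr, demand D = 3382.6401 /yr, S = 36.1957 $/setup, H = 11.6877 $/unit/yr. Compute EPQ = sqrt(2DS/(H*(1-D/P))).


1 - D/P = 1 - 0.2858 = 0.7142
H*(1-D/P) = 8.3468
2DS = 244874.0525
EPQ = sqrt(29337.4271) = 171.2817

171.2817 units


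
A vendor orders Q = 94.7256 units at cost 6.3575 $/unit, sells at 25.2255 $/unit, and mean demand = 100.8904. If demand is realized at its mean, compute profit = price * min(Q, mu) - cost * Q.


Sales at mu = min(94.7256, 100.8904) = 94.7256
Revenue = 25.2255 * 94.7256 = 2389.5006
Total cost = 6.3575 * 94.7256 = 602.2180
Profit = 2389.5006 - 602.2180 = 1787.2826

1787.2826 $


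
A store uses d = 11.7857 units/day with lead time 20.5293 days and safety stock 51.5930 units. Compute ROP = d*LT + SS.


d*LT = 11.7857 * 20.5293 = 241.9522
ROP = 241.9522 + 51.5930 = 293.5452

293.5452 units


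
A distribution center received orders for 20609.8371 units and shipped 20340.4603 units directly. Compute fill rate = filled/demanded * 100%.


FR = 20340.4603 / 20609.8371 * 100 = 98.6930

98.6930%


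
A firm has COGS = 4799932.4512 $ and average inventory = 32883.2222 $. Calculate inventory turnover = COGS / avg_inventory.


Turnover = 4799932.4512 / 32883.2222 = 145.9690

145.9690


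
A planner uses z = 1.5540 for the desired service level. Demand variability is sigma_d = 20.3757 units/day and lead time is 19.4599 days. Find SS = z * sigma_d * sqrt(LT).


sqrt(LT) = sqrt(19.4599) = 4.4113
SS = 1.5540 * 20.3757 * 4.4113 = 139.6799

139.6799 units


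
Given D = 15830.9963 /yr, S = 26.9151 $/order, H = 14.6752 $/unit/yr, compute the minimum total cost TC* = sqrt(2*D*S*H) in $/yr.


2*D*S*H = 12505995.5410
TC* = sqrt(12505995.5410) = 3536.3817

3536.3817 $/yr


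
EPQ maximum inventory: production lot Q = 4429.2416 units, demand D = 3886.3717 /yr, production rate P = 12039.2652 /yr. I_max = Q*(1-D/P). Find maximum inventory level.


D/P = 0.3228
1 - D/P = 0.6772
I_max = 4429.2416 * 0.6772 = 2999.4468

2999.4468 units


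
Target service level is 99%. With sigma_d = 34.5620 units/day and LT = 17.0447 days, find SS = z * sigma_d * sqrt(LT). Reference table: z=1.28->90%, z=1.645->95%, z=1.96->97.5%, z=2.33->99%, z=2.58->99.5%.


From the table, SL = 99% corresponds to z = 2.33
sqrt(LT) = sqrt(17.0447) = 4.1285
SS = 2.33 * 34.5620 * 4.1285 = 332.4677

332.4677 units


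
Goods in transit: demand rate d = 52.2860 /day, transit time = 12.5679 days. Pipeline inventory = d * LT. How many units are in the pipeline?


Pipeline = 52.2860 * 12.5679 = 657.1252

657.1252 units


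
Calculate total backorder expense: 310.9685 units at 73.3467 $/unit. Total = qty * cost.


Total = 310.9685 * 73.3467 = 22808.5133

22808.5133 $


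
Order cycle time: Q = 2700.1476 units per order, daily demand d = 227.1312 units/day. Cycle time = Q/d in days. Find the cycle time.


Cycle = 2700.1476 / 227.1312 = 11.8881

11.8881 days


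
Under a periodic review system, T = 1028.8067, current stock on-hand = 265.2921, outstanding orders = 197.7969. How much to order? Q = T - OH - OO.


Inventory position = OH + OO = 265.2921 + 197.7969 = 463.0890
Q = 1028.8067 - 463.0890 = 565.7177

565.7177 units


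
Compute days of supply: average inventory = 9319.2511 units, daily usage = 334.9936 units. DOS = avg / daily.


DOS = 9319.2511 / 334.9936 = 27.8192

27.8192 days


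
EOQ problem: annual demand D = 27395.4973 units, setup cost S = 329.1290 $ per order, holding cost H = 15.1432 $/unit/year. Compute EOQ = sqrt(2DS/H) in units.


2*D*S = 2 * 27395.4973 * 329.1290 = 18033305.2617
2*D*S/H = 1190851.6867
EOQ = sqrt(1190851.6867) = 1091.2615

1091.2615 units


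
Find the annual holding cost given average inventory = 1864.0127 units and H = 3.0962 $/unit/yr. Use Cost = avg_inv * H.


Cost = 1864.0127 * 3.0962 = 5771.3561

5771.3561 $/yr


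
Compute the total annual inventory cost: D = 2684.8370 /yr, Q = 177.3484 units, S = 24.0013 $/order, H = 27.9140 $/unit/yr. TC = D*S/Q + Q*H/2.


Ordering cost = D*S/Q = 363.3502
Holding cost = Q*H/2 = 2475.2516
TC = 363.3502 + 2475.2516 = 2838.6018

2838.6018 $/yr


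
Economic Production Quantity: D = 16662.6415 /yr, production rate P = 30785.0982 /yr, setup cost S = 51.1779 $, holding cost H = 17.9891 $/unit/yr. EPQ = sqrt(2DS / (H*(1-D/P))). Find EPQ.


1 - D/P = 1 - 0.5413 = 0.4587
H*(1-D/P) = 8.2524
2DS = 1705518.0008
EPQ = sqrt(206669.8684) = 454.6096

454.6096 units


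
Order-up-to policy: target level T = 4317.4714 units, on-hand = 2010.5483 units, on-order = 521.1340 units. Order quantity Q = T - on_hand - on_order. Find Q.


Inventory position = OH + OO = 2010.5483 + 521.1340 = 2531.6823
Q = 4317.4714 - 2531.6823 = 1785.7891

1785.7891 units


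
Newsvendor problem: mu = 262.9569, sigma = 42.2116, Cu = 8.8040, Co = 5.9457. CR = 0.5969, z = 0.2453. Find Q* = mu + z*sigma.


CR = Cu/(Cu+Co) = 8.8040/(8.8040+5.9457) = 0.5969
z = 0.2453
Q* = 262.9569 + 0.2453 * 42.2116 = 273.3114

273.3114 units


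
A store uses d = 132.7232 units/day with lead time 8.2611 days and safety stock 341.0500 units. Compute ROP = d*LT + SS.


d*LT = 132.7232 * 8.2611 = 1096.4396
ROP = 1096.4396 + 341.0500 = 1437.4896

1437.4896 units


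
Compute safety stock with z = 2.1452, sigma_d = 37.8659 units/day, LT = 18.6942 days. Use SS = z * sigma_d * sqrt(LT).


sqrt(LT) = sqrt(18.6942) = 4.3237
SS = 2.1452 * 37.8659 * 4.3237 = 351.2121

351.2121 units


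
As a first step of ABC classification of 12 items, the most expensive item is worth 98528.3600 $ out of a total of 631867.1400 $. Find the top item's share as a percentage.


Top item = 98528.3600
Total = 631867.1400
Percentage = 98528.3600 / 631867.1400 * 100 = 15.5932

15.5932%


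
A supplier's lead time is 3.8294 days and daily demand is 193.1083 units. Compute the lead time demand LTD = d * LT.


LTD = 193.1083 * 3.8294 = 739.4889

739.4889 units


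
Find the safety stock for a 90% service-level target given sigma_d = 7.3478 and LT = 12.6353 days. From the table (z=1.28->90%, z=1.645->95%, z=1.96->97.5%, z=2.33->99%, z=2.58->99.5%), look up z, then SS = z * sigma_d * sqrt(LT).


From the table, SL = 90% corresponds to z = 1.28
sqrt(LT) = sqrt(12.6353) = 3.5546
SS = 1.28 * 7.3478 * 3.5546 = 33.4318

33.4318 units


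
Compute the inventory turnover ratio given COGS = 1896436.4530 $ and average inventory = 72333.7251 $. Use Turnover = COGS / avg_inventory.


Turnover = 1896436.4530 / 72333.7251 = 26.2179

26.2179


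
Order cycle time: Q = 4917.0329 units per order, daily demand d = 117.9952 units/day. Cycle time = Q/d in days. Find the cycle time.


Cycle = 4917.0329 / 117.9952 = 41.6715

41.6715 days


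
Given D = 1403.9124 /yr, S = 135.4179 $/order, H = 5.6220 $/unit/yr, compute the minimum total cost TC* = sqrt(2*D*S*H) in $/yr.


2*D*S*H = 2137651.5869
TC* = sqrt(2137651.5869) = 1462.0710

1462.0710 $/yr


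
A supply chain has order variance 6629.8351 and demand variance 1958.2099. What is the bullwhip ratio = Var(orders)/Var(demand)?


BW = 6629.8351 / 1958.2099 = 3.3857

3.3857


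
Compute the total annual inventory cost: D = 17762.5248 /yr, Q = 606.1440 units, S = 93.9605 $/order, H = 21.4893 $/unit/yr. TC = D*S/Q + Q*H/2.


Ordering cost = D*S/Q = 2753.4311
Holding cost = Q*H/2 = 6512.8051
TC = 2753.4311 + 6512.8051 = 9266.2362

9266.2362 $/yr


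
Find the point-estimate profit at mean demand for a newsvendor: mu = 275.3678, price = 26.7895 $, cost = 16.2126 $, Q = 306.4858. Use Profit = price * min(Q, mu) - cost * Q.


Sales at mu = min(306.4858, 275.3678) = 275.3678
Revenue = 26.7895 * 275.3678 = 7376.9657
Total cost = 16.2126 * 306.4858 = 4968.9317
Profit = 7376.9657 - 4968.9317 = 2408.0340

2408.0340 $


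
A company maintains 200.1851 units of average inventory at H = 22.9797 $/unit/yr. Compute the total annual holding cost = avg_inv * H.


Cost = 200.1851 * 22.9797 = 4600.1935

4600.1935 $/yr


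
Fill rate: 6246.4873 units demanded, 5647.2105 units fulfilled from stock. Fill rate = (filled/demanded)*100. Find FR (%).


FR = 5647.2105 / 6246.4873 * 100 = 90.4062

90.4062%


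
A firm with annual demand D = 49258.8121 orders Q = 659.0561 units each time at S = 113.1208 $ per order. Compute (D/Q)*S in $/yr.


Number of orders = D/Q = 74.7415
Cost = 74.7415 * 113.1208 = 8454.8132

8454.8132 $/yr


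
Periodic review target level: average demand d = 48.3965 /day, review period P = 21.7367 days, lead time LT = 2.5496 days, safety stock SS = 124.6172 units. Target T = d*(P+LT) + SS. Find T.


P + LT = 24.2863
d*(P+LT) = 48.3965 * 24.2863 = 1175.3719
T = 1175.3719 + 124.6172 = 1299.9891

1299.9891 units


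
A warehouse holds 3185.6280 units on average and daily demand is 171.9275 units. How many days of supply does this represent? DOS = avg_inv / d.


DOS = 3185.6280 / 171.9275 = 18.5289

18.5289 days


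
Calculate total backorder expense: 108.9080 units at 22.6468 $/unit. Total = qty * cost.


Total = 108.9080 * 22.6468 = 2466.4177

2466.4177 $


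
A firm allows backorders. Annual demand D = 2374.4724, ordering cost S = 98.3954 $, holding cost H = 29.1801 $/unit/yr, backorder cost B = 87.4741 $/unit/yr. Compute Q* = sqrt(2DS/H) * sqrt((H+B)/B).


sqrt(2DS/H) = 126.5443
sqrt((H+B)/B) = 1.1548
Q* = 126.5443 * 1.1548 = 146.1346

146.1346 units


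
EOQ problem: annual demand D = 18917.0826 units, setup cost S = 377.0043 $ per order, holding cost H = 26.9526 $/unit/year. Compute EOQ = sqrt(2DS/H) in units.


2*D*S = 2 * 18917.0826 * 377.0043 = 14263642.9673
2*D*S/H = 529212.1342
EOQ = sqrt(529212.1342) = 727.4697

727.4697 units


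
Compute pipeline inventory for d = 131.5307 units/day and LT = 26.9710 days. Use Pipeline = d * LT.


Pipeline = 131.5307 * 26.9710 = 3547.5145

3547.5145 units


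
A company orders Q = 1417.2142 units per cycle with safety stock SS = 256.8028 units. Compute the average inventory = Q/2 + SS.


Q/2 = 708.6071
Avg = 708.6071 + 256.8028 = 965.4099

965.4099 units


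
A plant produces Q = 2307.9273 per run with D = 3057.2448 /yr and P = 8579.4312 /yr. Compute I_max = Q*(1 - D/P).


D/P = 0.3563
1 - D/P = 0.6437
I_max = 2307.9273 * 0.6437 = 1485.5070

1485.5070 units


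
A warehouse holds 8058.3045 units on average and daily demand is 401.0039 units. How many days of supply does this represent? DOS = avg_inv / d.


DOS = 8058.3045 / 401.0039 = 20.0953

20.0953 days


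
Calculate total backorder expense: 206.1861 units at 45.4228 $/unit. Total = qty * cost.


Total = 206.1861 * 45.4228 = 9365.5500

9365.5500 $


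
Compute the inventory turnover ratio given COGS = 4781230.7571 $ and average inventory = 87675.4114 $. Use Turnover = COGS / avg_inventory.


Turnover = 4781230.7571 / 87675.4114 = 54.5333

54.5333


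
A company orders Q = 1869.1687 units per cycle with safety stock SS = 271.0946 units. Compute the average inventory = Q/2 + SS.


Q/2 = 934.5843
Avg = 934.5843 + 271.0946 = 1205.6789

1205.6789 units


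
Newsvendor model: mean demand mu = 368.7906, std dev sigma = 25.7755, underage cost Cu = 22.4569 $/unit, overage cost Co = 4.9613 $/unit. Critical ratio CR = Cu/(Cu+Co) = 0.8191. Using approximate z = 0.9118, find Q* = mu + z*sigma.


CR = Cu/(Cu+Co) = 22.4569/(22.4569+4.9613) = 0.8191
z = 0.9118
Q* = 368.7906 + 0.9118 * 25.7755 = 392.2927

392.2927 units


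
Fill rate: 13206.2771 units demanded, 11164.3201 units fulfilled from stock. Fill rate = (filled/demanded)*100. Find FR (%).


FR = 11164.3201 / 13206.2771 * 100 = 84.5380

84.5380%


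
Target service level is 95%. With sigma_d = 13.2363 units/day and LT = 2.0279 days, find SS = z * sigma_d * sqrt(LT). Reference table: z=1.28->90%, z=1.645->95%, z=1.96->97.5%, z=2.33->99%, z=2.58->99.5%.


From the table, SL = 95% corresponds to z = 1.645
sqrt(LT) = sqrt(2.0279) = 1.4240
SS = 1.645 * 13.2363 * 1.4240 = 31.0067

31.0067 units


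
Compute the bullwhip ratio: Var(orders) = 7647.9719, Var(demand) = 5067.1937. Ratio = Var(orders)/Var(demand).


BW = 7647.9719 / 5067.1937 = 1.5093

1.5093


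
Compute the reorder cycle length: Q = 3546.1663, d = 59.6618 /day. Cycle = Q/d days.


Cycle = 3546.1663 / 59.6618 = 59.4378

59.4378 days


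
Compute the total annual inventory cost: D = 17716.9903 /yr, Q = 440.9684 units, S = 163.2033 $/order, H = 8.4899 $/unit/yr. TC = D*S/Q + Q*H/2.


Ordering cost = D*S/Q = 6557.0941
Holding cost = Q*H/2 = 1871.8888
TC = 6557.0941 + 1871.8888 = 8428.9829

8428.9829 $/yr


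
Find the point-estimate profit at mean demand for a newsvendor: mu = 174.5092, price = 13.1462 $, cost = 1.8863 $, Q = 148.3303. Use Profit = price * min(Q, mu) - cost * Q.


Sales at mu = min(148.3303, 174.5092) = 148.3303
Revenue = 13.1462 * 148.3303 = 1949.9798
Total cost = 1.8863 * 148.3303 = 279.7954
Profit = 1949.9798 - 279.7954 = 1670.1843

1670.1843 $


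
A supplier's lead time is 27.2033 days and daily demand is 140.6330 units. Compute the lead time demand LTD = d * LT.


LTD = 140.6330 * 27.2033 = 3825.6817

3825.6817 units


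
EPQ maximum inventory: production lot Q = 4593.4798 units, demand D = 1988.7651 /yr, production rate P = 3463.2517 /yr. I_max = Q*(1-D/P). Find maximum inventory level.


D/P = 0.5742
1 - D/P = 0.4258
I_max = 4593.4798 * 0.4258 = 1955.6836

1955.6836 units


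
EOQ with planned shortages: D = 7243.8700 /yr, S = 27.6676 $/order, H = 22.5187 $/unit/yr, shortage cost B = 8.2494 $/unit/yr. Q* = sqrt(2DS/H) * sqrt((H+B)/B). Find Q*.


sqrt(2DS/H) = 133.4180
sqrt((H+B)/B) = 1.9313
Q* = 133.4180 * 1.9313 = 257.6639

257.6639 units


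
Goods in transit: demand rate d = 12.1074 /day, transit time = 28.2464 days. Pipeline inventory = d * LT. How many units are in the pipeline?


Pipeline = 12.1074 * 28.2464 = 341.9905

341.9905 units


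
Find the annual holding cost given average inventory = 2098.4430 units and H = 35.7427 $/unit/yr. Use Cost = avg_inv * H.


Cost = 2098.4430 * 35.7427 = 75004.0186

75004.0186 $/yr


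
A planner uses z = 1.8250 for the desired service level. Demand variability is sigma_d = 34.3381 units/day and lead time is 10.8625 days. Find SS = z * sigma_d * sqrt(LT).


sqrt(LT) = sqrt(10.8625) = 3.2958
SS = 1.8250 * 34.3381 * 3.2958 = 206.5399

206.5399 units


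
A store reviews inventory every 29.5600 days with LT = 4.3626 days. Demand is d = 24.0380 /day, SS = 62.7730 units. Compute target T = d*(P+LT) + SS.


P + LT = 33.9226
d*(P+LT) = 24.0380 * 33.9226 = 815.4315
T = 815.4315 + 62.7730 = 878.2045

878.2045 units


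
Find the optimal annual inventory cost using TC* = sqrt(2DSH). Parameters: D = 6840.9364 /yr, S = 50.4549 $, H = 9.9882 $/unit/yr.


2*D*S*H = 6895029.4926
TC* = sqrt(6895029.4926) = 2625.8388

2625.8388 $/yr


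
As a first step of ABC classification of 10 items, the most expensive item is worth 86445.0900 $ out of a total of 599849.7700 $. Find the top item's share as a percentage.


Top item = 86445.0900
Total = 599849.7700
Percentage = 86445.0900 / 599849.7700 * 100 = 14.4111

14.4111%


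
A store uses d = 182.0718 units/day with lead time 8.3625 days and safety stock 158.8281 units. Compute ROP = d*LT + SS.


d*LT = 182.0718 * 8.3625 = 1522.5754
ROP = 1522.5754 + 158.8281 = 1681.4035

1681.4035 units


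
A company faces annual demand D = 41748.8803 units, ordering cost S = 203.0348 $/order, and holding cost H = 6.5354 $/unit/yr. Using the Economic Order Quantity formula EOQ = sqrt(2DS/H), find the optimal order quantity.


2*D*S = 2 * 41748.8803 * 203.0348 = 16952951.1239
2*D*S/H = 2594018.9007
EOQ = sqrt(2594018.9007) = 1610.5958

1610.5958 units


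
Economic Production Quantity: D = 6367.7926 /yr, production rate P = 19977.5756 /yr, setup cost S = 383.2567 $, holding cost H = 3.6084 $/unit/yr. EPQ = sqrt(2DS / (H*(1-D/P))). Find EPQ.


1 - D/P = 1 - 0.3187 = 0.6813
H*(1-D/P) = 2.4582
2DS = 4880998.3563
EPQ = sqrt(1985571.6777) = 1409.1031

1409.1031 units


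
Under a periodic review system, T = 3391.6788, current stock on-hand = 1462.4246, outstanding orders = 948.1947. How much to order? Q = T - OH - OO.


Inventory position = OH + OO = 1462.4246 + 948.1947 = 2410.6193
Q = 3391.6788 - 2410.6193 = 981.0595

981.0595 units


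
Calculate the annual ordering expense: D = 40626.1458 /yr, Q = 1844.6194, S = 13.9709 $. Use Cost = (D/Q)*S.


Number of orders = D/Q = 22.0241
Cost = 22.0241 * 13.9709 = 307.6970

307.6970 $/yr


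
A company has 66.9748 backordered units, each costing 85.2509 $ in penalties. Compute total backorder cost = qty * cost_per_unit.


Total = 66.9748 * 85.2509 = 5709.6620

5709.6620 $


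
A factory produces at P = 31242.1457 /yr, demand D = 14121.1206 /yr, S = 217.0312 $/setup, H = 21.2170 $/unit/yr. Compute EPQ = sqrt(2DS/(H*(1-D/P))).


1 - D/P = 1 - 0.4520 = 0.5480
H*(1-D/P) = 11.6271
2DS = 6129447.4983
EPQ = sqrt(527167.2748) = 726.0629

726.0629 units


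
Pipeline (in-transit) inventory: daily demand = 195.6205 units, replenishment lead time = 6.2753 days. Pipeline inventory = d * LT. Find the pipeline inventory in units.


Pipeline = 195.6205 * 6.2753 = 1227.5773

1227.5773 units


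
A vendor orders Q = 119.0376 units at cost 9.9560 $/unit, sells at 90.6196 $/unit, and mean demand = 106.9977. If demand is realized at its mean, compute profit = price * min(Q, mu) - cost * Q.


Sales at mu = min(119.0376, 106.9977) = 106.9977
Revenue = 90.6196 * 106.9977 = 9696.0888
Total cost = 9.9560 * 119.0376 = 1185.1383
Profit = 9696.0888 - 1185.1383 = 8510.9504

8510.9504 $


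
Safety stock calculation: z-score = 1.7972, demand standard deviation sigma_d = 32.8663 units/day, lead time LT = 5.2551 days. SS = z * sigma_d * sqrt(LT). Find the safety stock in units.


sqrt(LT) = sqrt(5.2551) = 2.2924
SS = 1.7972 * 32.8663 * 2.2924 = 135.4059

135.4059 units


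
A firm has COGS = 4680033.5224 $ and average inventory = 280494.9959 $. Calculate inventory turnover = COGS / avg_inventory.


Turnover = 4680033.5224 / 280494.9959 = 16.6849

16.6849


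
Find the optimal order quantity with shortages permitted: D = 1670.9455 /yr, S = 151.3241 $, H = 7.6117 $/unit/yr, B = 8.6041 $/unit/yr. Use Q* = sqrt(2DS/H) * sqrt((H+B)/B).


sqrt(2DS/H) = 257.7563
sqrt((H+B)/B) = 1.3728
Q* = 257.7563 * 1.3728 = 353.8554

353.8554 units


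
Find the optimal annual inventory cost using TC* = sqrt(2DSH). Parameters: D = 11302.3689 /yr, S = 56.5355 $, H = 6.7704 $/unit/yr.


2*D*S*H = 8652369.1299
TC* = sqrt(8652369.1299) = 2941.4910

2941.4910 $/yr


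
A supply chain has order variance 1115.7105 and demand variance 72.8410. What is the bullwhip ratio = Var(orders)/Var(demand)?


BW = 1115.7105 / 72.8410 = 15.3171

15.3171


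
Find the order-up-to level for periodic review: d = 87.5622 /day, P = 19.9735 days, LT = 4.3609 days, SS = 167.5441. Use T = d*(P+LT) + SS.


P + LT = 24.3344
d*(P+LT) = 87.5622 * 24.3344 = 2130.7736
T = 2130.7736 + 167.5441 = 2298.3177

2298.3177 units


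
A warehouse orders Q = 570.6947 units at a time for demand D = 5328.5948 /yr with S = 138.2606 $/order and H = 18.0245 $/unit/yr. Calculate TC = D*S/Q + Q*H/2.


Ordering cost = D*S/Q = 1290.9437
Holding cost = Q*H/2 = 5143.2433
TC = 1290.9437 + 5143.2433 = 6434.1870

6434.1870 $/yr


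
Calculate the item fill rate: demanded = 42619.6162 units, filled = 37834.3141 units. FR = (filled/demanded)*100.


FR = 37834.3141 / 42619.6162 * 100 = 88.7721

88.7721%


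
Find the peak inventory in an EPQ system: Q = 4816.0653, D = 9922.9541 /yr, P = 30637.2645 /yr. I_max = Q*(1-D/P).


D/P = 0.3239
1 - D/P = 0.6761
I_max = 4816.0653 * 0.6761 = 3256.2134

3256.2134 units


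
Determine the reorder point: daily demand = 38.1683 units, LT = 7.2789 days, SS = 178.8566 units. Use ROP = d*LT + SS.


d*LT = 38.1683 * 7.2789 = 277.8232
ROP = 277.8232 + 178.8566 = 456.6798

456.6798 units


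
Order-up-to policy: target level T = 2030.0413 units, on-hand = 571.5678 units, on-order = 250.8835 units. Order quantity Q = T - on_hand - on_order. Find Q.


Inventory position = OH + OO = 571.5678 + 250.8835 = 822.4513
Q = 2030.0413 - 822.4513 = 1207.5900

1207.5900 units


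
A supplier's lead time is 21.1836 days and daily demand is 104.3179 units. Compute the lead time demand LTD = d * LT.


LTD = 104.3179 * 21.1836 = 2209.8287

2209.8287 units


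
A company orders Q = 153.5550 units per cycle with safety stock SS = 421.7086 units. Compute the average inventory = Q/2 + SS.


Q/2 = 76.7775
Avg = 76.7775 + 421.7086 = 498.4861

498.4861 units


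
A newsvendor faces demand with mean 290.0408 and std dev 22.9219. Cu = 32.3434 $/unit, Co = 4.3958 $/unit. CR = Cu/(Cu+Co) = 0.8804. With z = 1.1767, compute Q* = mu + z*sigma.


CR = Cu/(Cu+Co) = 32.3434/(32.3434+4.3958) = 0.8804
z = 1.1767
Q* = 290.0408 + 1.1767 * 22.9219 = 317.0130

317.0130 units


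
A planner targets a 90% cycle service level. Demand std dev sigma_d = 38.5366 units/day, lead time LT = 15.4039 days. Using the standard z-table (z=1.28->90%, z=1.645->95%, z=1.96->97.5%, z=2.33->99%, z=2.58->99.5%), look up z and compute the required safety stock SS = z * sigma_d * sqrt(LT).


From the table, SL = 90% corresponds to z = 1.28
sqrt(LT) = sqrt(15.4039) = 3.9248
SS = 1.28 * 38.5366 * 3.9248 = 193.5970

193.5970 units


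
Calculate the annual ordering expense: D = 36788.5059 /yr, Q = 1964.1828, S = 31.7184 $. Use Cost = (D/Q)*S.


Number of orders = D/Q = 18.7297
Cost = 18.7297 * 31.7184 = 594.0753

594.0753 $/yr


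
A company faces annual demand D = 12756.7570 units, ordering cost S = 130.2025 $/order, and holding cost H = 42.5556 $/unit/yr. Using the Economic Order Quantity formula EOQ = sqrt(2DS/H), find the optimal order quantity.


2*D*S = 2 * 12756.7570 * 130.2025 = 3321923.3066
2*D*S/H = 78060.7795
EOQ = sqrt(78060.7795) = 279.3936

279.3936 units


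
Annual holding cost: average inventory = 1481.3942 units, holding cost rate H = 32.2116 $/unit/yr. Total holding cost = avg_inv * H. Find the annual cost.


Cost = 1481.3942 * 32.2116 = 47718.0774

47718.0774 $/yr


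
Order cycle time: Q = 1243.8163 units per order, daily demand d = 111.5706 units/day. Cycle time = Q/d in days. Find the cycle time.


Cycle = 1243.8163 / 111.5706 = 11.1482

11.1482 days


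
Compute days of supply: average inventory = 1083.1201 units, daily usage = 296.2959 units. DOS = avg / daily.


DOS = 1083.1201 / 296.2959 = 3.6555

3.6555 days


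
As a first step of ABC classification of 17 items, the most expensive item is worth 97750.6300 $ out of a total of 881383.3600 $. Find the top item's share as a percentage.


Top item = 97750.6300
Total = 881383.3600
Percentage = 97750.6300 / 881383.3600 * 100 = 11.0906

11.0906%


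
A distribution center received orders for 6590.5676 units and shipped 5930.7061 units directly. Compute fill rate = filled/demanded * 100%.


FR = 5930.7061 / 6590.5676 * 100 = 89.9878

89.9878%


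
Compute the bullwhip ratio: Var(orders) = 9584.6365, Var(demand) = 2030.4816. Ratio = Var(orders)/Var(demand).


BW = 9584.6365 / 2030.4816 = 4.7204

4.7204


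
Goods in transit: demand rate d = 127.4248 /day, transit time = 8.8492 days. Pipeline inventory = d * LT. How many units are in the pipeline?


Pipeline = 127.4248 * 8.8492 = 1127.6075

1127.6075 units


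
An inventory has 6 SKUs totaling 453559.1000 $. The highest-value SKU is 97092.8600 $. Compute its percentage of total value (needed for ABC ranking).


Top item = 97092.8600
Total = 453559.1000
Percentage = 97092.8600 / 453559.1000 * 100 = 21.4069

21.4069%


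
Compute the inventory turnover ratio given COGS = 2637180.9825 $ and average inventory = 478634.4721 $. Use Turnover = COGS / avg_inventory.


Turnover = 2637180.9825 / 478634.4721 = 5.5098

5.5098


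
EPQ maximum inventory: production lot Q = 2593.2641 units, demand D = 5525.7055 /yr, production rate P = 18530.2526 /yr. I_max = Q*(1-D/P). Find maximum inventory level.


D/P = 0.2982
1 - D/P = 0.7018
I_max = 2593.2641 * 0.7018 = 1819.9550

1819.9550 units


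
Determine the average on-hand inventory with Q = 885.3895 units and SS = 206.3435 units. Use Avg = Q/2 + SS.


Q/2 = 442.6947
Avg = 442.6947 + 206.3435 = 649.0383

649.0383 units


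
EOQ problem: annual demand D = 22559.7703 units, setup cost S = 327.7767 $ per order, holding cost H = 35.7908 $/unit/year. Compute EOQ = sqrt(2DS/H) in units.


2*D*S = 2 * 22559.7703 * 327.7767 = 14789134.1234
2*D*S/H = 413210.4933
EOQ = sqrt(413210.4933) = 642.8145

642.8145 units


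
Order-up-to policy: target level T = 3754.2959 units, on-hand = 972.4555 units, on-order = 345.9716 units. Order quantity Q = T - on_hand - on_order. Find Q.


Inventory position = OH + OO = 972.4555 + 345.9716 = 1318.4271
Q = 3754.2959 - 1318.4271 = 2435.8688

2435.8688 units


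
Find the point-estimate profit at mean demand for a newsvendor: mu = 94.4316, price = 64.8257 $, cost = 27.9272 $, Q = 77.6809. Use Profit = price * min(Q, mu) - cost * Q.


Sales at mu = min(77.6809, 94.4316) = 77.6809
Revenue = 64.8257 * 77.6809 = 5035.7187
Total cost = 27.9272 * 77.6809 = 2169.4100
Profit = 5035.7187 - 2169.4100 = 2866.3087

2866.3087 $


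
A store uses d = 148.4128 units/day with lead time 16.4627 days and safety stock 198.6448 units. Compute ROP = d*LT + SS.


d*LT = 148.4128 * 16.4627 = 2443.2754
ROP = 2443.2754 + 198.6448 = 2641.9202

2641.9202 units


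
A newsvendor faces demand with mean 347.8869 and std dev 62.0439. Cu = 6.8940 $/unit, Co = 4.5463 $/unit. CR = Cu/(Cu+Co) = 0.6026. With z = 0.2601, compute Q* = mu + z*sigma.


CR = Cu/(Cu+Co) = 6.8940/(6.8940+4.5463) = 0.6026
z = 0.2601
Q* = 347.8869 + 0.2601 * 62.0439 = 364.0245

364.0245 units


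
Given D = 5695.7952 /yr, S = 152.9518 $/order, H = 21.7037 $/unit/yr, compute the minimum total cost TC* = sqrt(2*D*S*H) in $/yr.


2*D*S*H = 37815751.1147
TC* = sqrt(37815751.1147) = 6149.4513

6149.4513 $/yr


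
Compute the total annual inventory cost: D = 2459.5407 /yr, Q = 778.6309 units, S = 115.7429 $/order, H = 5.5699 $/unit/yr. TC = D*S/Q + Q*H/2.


Ordering cost = D*S/Q = 365.6089
Holding cost = Q*H/2 = 2168.4481
TC = 365.6089 + 2168.4481 = 2534.0570

2534.0570 $/yr


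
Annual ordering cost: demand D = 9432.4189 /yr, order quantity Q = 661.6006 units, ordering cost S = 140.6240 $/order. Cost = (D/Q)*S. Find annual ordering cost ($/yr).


Number of orders = D/Q = 14.2570
Cost = 14.2570 * 140.6240 = 2004.8719

2004.8719 $/yr


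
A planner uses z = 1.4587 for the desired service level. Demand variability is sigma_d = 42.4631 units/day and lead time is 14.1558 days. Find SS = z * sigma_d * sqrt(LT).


sqrt(LT) = sqrt(14.1558) = 3.7624
SS = 1.4587 * 42.4631 * 3.7624 = 233.0477

233.0477 units


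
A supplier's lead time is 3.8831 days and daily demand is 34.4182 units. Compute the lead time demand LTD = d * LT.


LTD = 34.4182 * 3.8831 = 133.6493

133.6493 units


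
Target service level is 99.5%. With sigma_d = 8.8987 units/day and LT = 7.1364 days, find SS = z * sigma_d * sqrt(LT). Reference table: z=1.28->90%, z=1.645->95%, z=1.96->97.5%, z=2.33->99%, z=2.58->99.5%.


From the table, SL = 99.5% corresponds to z = 2.58
sqrt(LT) = sqrt(7.1364) = 2.6714
SS = 2.58 * 8.8987 * 2.6714 = 61.3318

61.3318 units


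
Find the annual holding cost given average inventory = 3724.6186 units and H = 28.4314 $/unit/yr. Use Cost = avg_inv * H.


Cost = 3724.6186 * 28.4314 = 105896.1213

105896.1213 $/yr


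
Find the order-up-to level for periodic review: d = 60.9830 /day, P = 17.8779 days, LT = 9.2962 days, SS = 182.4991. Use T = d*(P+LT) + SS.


P + LT = 27.1741
d*(P+LT) = 60.9830 * 27.1741 = 1657.1581
T = 1657.1581 + 182.4991 = 1839.6572

1839.6572 units


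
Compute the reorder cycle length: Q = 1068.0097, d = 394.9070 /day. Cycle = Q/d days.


Cycle = 1068.0097 / 394.9070 = 2.7045

2.7045 days


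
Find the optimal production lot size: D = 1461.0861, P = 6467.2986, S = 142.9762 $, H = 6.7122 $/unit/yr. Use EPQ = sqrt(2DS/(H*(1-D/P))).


1 - D/P = 1 - 0.2259 = 0.7741
H*(1-D/P) = 5.1958
2DS = 417801.0769
EPQ = sqrt(80411.5252) = 283.5693

283.5693 units


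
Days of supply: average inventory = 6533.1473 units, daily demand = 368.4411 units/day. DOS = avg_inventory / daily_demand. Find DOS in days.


DOS = 6533.1473 / 368.4411 = 17.7319

17.7319 days


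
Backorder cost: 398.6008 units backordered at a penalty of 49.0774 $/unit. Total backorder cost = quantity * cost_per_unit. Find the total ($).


Total = 398.6008 * 49.0774 = 19562.2909

19562.2909 $


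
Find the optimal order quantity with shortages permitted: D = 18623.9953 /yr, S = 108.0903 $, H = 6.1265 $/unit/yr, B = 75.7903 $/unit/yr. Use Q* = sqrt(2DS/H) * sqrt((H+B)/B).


sqrt(2DS/H) = 810.6597
sqrt((H+B)/B) = 1.0396
Q* = 810.6597 * 1.0396 = 842.7878

842.7878 units


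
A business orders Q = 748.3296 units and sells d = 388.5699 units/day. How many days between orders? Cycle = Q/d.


Cycle = 748.3296 / 388.5699 = 1.9259

1.9259 days


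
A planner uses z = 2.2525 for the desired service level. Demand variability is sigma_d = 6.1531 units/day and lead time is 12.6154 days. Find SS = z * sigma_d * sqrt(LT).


sqrt(LT) = sqrt(12.6154) = 3.5518
SS = 2.2525 * 6.1531 * 3.5518 = 49.2277

49.2277 units


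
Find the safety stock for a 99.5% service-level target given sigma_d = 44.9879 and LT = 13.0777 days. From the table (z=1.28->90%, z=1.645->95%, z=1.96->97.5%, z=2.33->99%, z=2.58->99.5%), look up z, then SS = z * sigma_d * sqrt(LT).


From the table, SL = 99.5% corresponds to z = 2.58
sqrt(LT) = sqrt(13.0777) = 3.6163
SS = 2.58 * 44.9879 * 3.6163 = 419.7407

419.7407 units


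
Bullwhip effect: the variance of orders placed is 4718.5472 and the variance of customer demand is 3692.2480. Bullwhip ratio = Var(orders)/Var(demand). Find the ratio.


BW = 4718.5472 / 3692.2480 = 1.2780

1.2780


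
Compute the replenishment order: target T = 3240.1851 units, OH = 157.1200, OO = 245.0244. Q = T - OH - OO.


Inventory position = OH + OO = 157.1200 + 245.0244 = 402.1444
Q = 3240.1851 - 402.1444 = 2838.0407

2838.0407 units


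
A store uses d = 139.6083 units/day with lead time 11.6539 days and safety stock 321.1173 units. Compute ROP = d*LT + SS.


d*LT = 139.6083 * 11.6539 = 1626.9812
ROP = 1626.9812 + 321.1173 = 1948.0985

1948.0985 units


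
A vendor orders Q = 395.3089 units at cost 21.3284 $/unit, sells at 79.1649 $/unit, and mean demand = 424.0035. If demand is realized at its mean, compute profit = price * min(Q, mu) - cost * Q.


Sales at mu = min(395.3089, 424.0035) = 395.3089
Revenue = 79.1649 * 395.3089 = 31294.5895
Total cost = 21.3284 * 395.3089 = 8431.3063
Profit = 31294.5895 - 8431.3063 = 22863.2832

22863.2832 $


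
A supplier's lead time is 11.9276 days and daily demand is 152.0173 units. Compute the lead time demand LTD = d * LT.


LTD = 152.0173 * 11.9276 = 1813.2015

1813.2015 units


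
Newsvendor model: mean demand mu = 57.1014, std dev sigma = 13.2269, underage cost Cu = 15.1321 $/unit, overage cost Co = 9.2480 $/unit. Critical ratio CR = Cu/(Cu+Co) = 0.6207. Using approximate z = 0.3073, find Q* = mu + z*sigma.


CR = Cu/(Cu+Co) = 15.1321/(15.1321+9.2480) = 0.6207
z = 0.3073
Q* = 57.1014 + 0.3073 * 13.2269 = 61.1660

61.1660 units


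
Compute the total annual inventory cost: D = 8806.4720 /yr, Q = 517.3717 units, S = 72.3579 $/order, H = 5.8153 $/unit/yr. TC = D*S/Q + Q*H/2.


Ordering cost = D*S/Q = 1231.6441
Holding cost = Q*H/2 = 1504.3358
TC = 1231.6441 + 1504.3358 = 2735.9800

2735.9800 $/yr


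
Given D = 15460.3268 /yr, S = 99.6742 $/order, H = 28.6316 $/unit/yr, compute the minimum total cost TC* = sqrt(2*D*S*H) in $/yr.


2*D*S*H = 88242345.2848
TC* = sqrt(88242345.2848) = 9393.7397

9393.7397 $/yr


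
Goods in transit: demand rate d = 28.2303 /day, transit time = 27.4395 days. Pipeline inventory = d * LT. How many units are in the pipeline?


Pipeline = 28.2303 * 27.4395 = 774.6253

774.6253 units


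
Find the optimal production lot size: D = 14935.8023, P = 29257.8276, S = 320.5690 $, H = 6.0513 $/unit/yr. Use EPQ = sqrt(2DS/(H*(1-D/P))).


1 - D/P = 1 - 0.5105 = 0.4895
H*(1-D/P) = 2.9622
2DS = 9575910.4150
EPQ = sqrt(3232726.9988) = 1797.9786

1797.9786 units


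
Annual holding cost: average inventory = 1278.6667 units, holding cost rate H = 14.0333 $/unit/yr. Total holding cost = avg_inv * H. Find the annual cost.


Cost = 1278.6667 * 14.0333 = 17943.9134

17943.9134 $/yr


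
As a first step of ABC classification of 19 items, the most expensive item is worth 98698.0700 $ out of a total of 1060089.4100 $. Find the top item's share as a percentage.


Top item = 98698.0700
Total = 1060089.4100
Percentage = 98698.0700 / 1060089.4100 * 100 = 9.3104

9.3104%


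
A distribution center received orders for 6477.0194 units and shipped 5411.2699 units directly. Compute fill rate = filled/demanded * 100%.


FR = 5411.2699 / 6477.0194 * 100 = 83.5457

83.5457%


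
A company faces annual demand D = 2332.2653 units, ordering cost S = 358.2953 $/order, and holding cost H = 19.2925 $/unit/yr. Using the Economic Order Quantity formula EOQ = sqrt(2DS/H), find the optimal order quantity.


2*D*S = 2 * 2332.2653 * 358.2953 = 1671279.3907
2*D*S/H = 86628.4510
EOQ = sqrt(86628.4510) = 294.3271

294.3271 units


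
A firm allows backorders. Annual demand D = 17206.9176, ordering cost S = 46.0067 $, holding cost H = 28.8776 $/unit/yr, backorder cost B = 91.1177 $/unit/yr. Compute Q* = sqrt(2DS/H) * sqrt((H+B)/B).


sqrt(2DS/H) = 234.1513
sqrt((H+B)/B) = 1.1476
Q* = 234.1513 * 1.1476 = 268.7059

268.7059 units


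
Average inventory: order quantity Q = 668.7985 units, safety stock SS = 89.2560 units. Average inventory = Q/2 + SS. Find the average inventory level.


Q/2 = 334.3992
Avg = 334.3992 + 89.2560 = 423.6553

423.6553 units


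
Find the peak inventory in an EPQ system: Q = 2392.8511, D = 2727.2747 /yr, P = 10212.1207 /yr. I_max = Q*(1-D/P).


D/P = 0.2671
1 - D/P = 0.7329
I_max = 2392.8511 * 0.7329 = 1753.8103

1753.8103 units


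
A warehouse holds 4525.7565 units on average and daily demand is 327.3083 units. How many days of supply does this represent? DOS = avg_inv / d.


DOS = 4525.7565 / 327.3083 = 13.8272

13.8272 days


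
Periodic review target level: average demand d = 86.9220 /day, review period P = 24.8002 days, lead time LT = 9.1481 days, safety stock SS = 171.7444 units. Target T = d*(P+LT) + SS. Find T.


P + LT = 33.9483
d*(P+LT) = 86.9220 * 33.9483 = 2950.8541
T = 2950.8541 + 171.7444 = 3122.5985

3122.5985 units


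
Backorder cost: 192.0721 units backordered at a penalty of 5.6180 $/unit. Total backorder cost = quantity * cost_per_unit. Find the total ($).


Total = 192.0721 * 5.6180 = 1079.0611

1079.0611 $


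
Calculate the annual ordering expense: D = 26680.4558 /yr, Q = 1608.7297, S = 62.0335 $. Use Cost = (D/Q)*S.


Number of orders = D/Q = 16.5848
Cost = 16.5848 * 62.0335 = 1028.8130

1028.8130 $/yr


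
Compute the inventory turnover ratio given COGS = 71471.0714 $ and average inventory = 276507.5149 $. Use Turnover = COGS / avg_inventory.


Turnover = 71471.0714 / 276507.5149 = 0.2585

0.2585


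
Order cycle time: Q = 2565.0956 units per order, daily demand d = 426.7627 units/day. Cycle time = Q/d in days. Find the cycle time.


Cycle = 2565.0956 / 426.7627 = 6.0106

6.0106 days


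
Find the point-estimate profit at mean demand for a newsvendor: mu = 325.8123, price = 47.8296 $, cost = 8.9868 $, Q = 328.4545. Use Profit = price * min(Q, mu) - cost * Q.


Sales at mu = min(328.4545, 325.8123) = 325.8123
Revenue = 47.8296 * 325.8123 = 15583.4720
Total cost = 8.9868 * 328.4545 = 2951.7549
Profit = 15583.4720 - 2951.7549 = 12631.7171

12631.7171 $


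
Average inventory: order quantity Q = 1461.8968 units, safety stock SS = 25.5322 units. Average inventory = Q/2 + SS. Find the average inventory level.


Q/2 = 730.9484
Avg = 730.9484 + 25.5322 = 756.4806

756.4806 units


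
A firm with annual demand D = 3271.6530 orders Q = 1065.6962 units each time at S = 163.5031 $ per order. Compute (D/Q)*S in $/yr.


Number of orders = D/Q = 3.0700
Cost = 3.0700 * 163.5031 = 501.9492

501.9492 $/yr


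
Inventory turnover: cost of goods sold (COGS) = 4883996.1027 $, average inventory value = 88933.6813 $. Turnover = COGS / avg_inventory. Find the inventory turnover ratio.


Turnover = 4883996.1027 / 88933.6813 = 54.9173

54.9173


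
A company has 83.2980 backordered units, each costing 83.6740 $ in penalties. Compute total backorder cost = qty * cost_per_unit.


Total = 83.2980 * 83.6740 = 6969.8769

6969.8769 $


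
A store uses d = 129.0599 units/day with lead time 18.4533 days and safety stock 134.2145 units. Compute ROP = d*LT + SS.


d*LT = 129.0599 * 18.4533 = 2381.5811
ROP = 2381.5811 + 134.2145 = 2515.7956

2515.7956 units
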